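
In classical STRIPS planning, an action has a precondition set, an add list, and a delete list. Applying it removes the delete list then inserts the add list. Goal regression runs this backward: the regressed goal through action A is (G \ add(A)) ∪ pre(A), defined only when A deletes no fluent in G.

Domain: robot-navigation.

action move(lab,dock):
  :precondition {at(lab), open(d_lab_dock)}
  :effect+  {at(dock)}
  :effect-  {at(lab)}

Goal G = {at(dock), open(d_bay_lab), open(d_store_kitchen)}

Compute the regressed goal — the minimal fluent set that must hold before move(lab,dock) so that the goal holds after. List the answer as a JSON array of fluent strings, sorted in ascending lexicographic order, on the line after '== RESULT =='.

Compute (G \ add) ∪ pre:
  G ∩ del = {}  (empty — regression defined)
  G \ add = {at(dock), open(d_bay_lab), open(d_store_kitchen)} \ {at(dock)} = {open(d_bay_lab), open(d_store_kitchen)}
  ∪ pre   = {open(d_bay_lab), open(d_store_kitchen)} ∪ {at(lab), open(d_lab_dock)}
          = {at(lab), open(d_bay_lab), open(d_lab_dock), open(d_store_kitchen)}

== RESULT ==
["at(lab)", "open(d_bay_lab)", "open(d_lab_dock)", "open(d_store_kitchen)"]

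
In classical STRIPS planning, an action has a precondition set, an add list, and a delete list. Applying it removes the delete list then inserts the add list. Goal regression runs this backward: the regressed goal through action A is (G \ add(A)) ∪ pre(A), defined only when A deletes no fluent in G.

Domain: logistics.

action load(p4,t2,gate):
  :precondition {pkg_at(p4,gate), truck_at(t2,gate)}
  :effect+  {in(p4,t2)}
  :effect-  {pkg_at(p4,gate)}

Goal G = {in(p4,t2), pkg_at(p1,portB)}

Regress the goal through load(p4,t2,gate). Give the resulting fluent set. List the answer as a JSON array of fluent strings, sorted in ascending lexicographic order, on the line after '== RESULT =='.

Regress:
  G ∩ del = {}  (empty — regression defined)
  G \ add = {in(p4,t2), pkg_at(p1,portB)} \ {in(p4,t2)} = {pkg_at(p1,portB)}
  ∪ pre   = {pkg_at(p1,portB)} ∪ {pkg_at(p4,gate), truck_at(t2,gate)}
          = {pkg_at(p1,portB), pkg_at(p4,gate), truck_at(t2,gate)}

== RESULT ==
["pkg_at(p1,portB)", "pkg_at(p4,gate)", "truck_at(t2,gate)"]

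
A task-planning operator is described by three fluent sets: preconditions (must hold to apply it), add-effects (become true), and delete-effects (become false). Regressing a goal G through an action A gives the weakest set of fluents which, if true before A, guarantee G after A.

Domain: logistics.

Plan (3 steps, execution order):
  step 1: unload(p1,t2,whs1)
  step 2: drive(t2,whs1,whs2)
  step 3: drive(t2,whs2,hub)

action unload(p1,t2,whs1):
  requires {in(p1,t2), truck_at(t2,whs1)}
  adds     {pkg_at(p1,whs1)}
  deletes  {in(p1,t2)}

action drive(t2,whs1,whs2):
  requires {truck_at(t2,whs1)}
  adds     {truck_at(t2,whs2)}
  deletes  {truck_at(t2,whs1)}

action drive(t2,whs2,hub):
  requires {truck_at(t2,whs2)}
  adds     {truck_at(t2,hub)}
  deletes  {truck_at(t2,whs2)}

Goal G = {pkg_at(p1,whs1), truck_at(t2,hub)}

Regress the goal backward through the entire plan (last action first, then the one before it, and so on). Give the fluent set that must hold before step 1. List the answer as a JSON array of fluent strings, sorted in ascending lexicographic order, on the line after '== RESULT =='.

Regress step by step:
  through step 3 (drive(t2,whs2,hub)): drop {truck_at(t2,hub)}, keep {pkg_at(p1,whs1)}, require {truck_at(t2,whs2)}
    → {pkg_at(p1,whs1), truck_at(t2,whs2)}
  through step 2 (drive(t2,whs1,whs2)): drop {truck_at(t2,whs2)}, keep {pkg_at(p1,whs1)}, require {truck_at(t2,whs1)}
    → {pkg_at(p1,whs1), truck_at(t2,whs1)}
  through step 1 (unload(p1,t2,whs1)): drop {pkg_at(p1,whs1)}, keep {truck_at(t2,whs1)}, require {in(p1,t2), truck_at(t2,whs1)}
    → {in(p1,t2), truck_at(t2,whs1)}

== RESULT ==
["in(p1,t2)", "truck_at(t2,whs1)"]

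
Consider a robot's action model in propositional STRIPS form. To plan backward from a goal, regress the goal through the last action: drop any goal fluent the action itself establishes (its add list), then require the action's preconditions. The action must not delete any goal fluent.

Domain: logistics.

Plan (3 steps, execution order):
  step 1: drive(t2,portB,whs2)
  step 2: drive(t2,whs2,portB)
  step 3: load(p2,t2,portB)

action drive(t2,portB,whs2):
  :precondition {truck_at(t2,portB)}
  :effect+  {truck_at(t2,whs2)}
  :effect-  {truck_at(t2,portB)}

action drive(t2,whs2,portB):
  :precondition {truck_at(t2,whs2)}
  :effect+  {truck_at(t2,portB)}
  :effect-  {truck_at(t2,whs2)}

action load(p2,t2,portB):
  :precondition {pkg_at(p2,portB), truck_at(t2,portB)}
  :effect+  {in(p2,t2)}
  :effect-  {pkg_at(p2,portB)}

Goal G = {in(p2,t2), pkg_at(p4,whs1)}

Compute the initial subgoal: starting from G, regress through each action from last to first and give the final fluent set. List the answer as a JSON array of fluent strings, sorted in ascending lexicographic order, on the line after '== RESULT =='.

Regress step by step:
  through step 3 (load(p2,t2,portB)): drop {in(p2,t2)}, keep {pkg_at(p4,whs1)}, require {pkg_at(p2,portB), truck_at(t2,portB)}
    → {pkg_at(p2,portB), pkg_at(p4,whs1), truck_at(t2,portB)}
  through step 2 (drive(t2,whs2,portB)): drop {truck_at(t2,portB)}, keep {pkg_at(p2,portB), pkg_at(p4,whs1)}, require {truck_at(t2,whs2)}
    → {pkg_at(p2,portB), pkg_at(p4,whs1), truck_at(t2,whs2)}
  through step 1 (drive(t2,portB,whs2)): drop {truck_at(t2,whs2)}, keep {pkg_at(p2,portB), pkg_at(p4,whs1)}, require {truck_at(t2,portB)}
    → {pkg_at(p2,portB), pkg_at(p4,whs1), truck_at(t2,portB)}

== RESULT ==
["pkg_at(p2,portB)", "pkg_at(p4,whs1)", "truck_at(t2,portB)"]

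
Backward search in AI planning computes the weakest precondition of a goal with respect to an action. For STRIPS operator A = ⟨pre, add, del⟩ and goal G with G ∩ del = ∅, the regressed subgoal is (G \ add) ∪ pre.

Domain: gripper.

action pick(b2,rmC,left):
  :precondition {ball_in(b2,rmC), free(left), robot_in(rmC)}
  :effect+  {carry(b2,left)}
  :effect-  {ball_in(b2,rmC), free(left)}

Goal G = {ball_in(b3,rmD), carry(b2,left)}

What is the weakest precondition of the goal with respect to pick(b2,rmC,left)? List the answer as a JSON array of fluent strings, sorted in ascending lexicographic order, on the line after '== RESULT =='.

Regress:
  G ∩ del = {}  (empty — regression defined)
  G \ add = {ball_in(b3,rmD), carry(b2,left)} \ {carry(b2,left)} = {ball_in(b3,rmD)}
  ∪ pre   = {ball_in(b3,rmD)} ∪ {ball_in(b2,rmC), free(left), robot_in(rmC)}
          = {ball_in(b2,rmC), ball_in(b3,rmD), free(left), robot_in(rmC)}

== RESULT ==
["ball_in(b2,rmC)", "ball_in(b3,rmD)", "free(left)", "robot_in(rmC)"]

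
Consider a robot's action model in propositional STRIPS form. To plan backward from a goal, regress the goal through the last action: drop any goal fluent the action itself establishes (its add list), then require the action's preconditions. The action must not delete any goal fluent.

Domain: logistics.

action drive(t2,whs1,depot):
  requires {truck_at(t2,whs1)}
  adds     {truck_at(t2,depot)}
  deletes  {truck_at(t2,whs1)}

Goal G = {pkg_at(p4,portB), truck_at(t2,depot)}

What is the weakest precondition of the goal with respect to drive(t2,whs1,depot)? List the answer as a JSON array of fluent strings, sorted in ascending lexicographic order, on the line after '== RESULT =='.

Compute (G \ add) ∪ pre:
  G ∩ del = {}  (empty — regression defined)
  G \ add = {pkg_at(p4,portB), truck_at(t2,depot)} \ {truck_at(t2,depot)} = {pkg_at(p4,portB)}
  ∪ pre   = {pkg_at(p4,portB)} ∪ {truck_at(t2,whs1)}
          = {pkg_at(p4,portB), truck_at(t2,whs1)}

== RESULT ==
["pkg_at(p4,portB)", "truck_at(t2,whs1)"]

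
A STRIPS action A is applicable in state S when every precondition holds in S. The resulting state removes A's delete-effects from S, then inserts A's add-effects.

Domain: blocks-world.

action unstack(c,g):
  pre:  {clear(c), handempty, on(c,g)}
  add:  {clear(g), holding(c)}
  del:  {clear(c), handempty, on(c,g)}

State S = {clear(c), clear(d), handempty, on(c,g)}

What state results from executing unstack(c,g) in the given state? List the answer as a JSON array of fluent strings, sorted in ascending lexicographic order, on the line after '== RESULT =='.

Progress:
  pre ⊆ S: {clear(c), handempty, on(c,g)} ⊆ S  — applicable
  S \ del = {clear(d)}
  ∪ add   = {clear(d), clear(g), holding(c)}

== RESULT ==
["clear(d)", "clear(g)", "holding(c)"]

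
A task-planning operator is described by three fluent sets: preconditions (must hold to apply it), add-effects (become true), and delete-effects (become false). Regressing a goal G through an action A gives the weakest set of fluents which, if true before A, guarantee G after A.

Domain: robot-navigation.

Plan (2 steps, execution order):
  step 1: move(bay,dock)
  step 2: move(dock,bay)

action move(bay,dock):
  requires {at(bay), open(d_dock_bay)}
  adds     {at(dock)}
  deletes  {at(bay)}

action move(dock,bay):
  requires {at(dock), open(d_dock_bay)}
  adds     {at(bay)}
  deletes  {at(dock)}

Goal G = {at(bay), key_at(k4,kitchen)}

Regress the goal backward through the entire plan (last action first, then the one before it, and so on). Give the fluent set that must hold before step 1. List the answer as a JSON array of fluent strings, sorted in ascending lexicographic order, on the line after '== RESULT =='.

Work backward from the goal:
  through step 2 (move(dock,bay)): drop {at(bay)}, keep {key_at(k4,kitchen)}, require {at(dock), open(d_dock_bay)}
    → {at(dock), key_at(k4,kitchen), open(d_dock_bay)}
  through step 1 (move(bay,dock)): drop {at(dock)}, keep {key_at(k4,kitchen), open(d_dock_bay)}, require {at(bay), open(d_dock_bay)}
    → {at(bay), key_at(k4,kitchen), open(d_dock_bay)}

== RESULT ==
["at(bay)", "key_at(k4,kitchen)", "open(d_dock_bay)"]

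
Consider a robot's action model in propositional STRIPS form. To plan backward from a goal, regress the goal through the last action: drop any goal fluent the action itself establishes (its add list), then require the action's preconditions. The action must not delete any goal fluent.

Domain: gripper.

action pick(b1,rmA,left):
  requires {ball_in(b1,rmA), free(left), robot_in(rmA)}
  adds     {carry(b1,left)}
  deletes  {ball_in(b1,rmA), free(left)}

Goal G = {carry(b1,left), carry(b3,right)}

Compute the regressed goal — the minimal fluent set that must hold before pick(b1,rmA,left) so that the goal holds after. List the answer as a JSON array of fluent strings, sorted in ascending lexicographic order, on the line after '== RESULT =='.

Compute (G \ add) ∪ pre:
  G ∩ del = {}  (empty — regression defined)
  G \ add = {carry(b1,left), carry(b3,right)} \ {carry(b1,left)} = {carry(b3,right)}
  ∪ pre   = {carry(b3,right)} ∪ {ball_in(b1,rmA), free(left), robot_in(rmA)}
          = {ball_in(b1,rmA), carry(b3,right), free(left), robot_in(rmA)}

== RESULT ==
["ball_in(b1,rmA)", "carry(b3,right)", "free(left)", "robot_in(rmA)"]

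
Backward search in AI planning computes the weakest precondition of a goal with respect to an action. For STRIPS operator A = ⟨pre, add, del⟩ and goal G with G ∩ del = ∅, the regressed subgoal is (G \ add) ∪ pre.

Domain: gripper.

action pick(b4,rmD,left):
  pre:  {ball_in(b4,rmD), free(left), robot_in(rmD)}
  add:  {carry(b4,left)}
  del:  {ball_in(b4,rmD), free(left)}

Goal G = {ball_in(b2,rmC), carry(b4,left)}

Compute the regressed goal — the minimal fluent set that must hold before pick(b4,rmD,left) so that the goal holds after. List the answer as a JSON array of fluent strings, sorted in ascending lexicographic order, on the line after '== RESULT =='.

Regress:
  G ∩ del = {}  (empty — regression defined)
  G \ add = {ball_in(b2,rmC), carry(b4,left)} \ {carry(b4,left)} = {ball_in(b2,rmC)}
  ∪ pre   = {ball_in(b2,rmC)} ∪ {ball_in(b4,rmD), free(left), robot_in(rmD)}
          = {ball_in(b2,rmC), ball_in(b4,rmD), free(left), robot_in(rmD)}

== RESULT ==
["ball_in(b2,rmC)", "ball_in(b4,rmD)", "free(left)", "robot_in(rmD)"]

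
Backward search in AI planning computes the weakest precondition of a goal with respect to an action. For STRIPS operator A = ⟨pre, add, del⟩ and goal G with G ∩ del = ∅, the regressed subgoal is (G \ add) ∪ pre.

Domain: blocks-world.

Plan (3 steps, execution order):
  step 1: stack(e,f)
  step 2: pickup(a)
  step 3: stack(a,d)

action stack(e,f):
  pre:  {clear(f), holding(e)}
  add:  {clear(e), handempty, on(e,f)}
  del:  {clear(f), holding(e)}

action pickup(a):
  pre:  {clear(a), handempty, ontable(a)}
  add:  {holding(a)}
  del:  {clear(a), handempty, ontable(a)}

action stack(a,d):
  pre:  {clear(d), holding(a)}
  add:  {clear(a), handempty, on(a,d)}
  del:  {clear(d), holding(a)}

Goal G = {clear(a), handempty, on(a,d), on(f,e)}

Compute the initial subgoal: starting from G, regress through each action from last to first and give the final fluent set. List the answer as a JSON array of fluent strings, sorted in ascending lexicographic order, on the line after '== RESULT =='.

Work backward from the goal:
  through step 3 (stack(a,d)): drop {clear(a), handempty, on(a,d)}, keep {on(f,e)}, require {clear(d), holding(a)}
    → {clear(d), holding(a), on(f,e)}
  through step 2 (pickup(a)): drop {holding(a)}, keep {clear(d), on(f,e)}, require {clear(a), handempty, ontable(a)}
    → {clear(a), clear(d), handempty, on(f,e), ontable(a)}
  through step 1 (stack(e,f)): drop {handempty}, keep {clear(a), clear(d), on(f,e), ontable(a)}, require {clear(f), holding(e)}
    → {clear(a), clear(d), clear(f), holding(e), on(f,e), ontable(a)}

== RESULT ==
["clear(a)", "clear(d)", "clear(f)", "holding(e)", "on(f,e)", "ontable(a)"]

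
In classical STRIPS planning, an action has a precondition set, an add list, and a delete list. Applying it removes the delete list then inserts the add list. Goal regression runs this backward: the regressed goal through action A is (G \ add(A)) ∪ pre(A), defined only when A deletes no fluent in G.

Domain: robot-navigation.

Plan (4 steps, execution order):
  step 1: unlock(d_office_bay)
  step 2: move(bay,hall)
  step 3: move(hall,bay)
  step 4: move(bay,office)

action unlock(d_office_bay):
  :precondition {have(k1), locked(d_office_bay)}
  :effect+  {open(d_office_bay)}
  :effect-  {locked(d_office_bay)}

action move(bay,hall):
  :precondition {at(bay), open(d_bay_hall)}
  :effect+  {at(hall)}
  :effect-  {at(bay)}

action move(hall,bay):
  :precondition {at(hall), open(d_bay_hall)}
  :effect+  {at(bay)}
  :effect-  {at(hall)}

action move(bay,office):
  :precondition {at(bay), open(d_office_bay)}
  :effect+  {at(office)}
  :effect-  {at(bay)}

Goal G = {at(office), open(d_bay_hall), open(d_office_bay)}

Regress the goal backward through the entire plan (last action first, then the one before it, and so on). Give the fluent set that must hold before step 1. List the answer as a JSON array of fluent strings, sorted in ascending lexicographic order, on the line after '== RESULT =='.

Regress step by step:
  through step 4 (move(bay,office)): drop {at(office)}, keep {open(d_bay_hall), open(d_office_bay)}, require {at(bay), open(d_office_bay)}
    → {at(bay), open(d_bay_hall), open(d_office_bay)}
  through step 3 (move(hall,bay)): drop {at(bay)}, keep {open(d_bay_hall), open(d_office_bay)}, require {at(hall), open(d_bay_hall)}
    → {at(hall), open(d_bay_hall), open(d_office_bay)}
  through step 2 (move(bay,hall)): drop {at(hall)}, keep {open(d_bay_hall), open(d_office_bay)}, require {at(bay), open(d_bay_hall)}
    → {at(bay), open(d_bay_hall), open(d_office_bay)}
  through step 1 (unlock(d_office_bay)): drop {open(d_office_bay)}, keep {at(bay), open(d_bay_hall)}, require {have(k1), locked(d_office_bay)}
    → {at(bay), have(k1), locked(d_office_bay), open(d_bay_hall)}

== RESULT ==
["at(bay)", "have(k1)", "locked(d_office_bay)", "open(d_bay_hall)"]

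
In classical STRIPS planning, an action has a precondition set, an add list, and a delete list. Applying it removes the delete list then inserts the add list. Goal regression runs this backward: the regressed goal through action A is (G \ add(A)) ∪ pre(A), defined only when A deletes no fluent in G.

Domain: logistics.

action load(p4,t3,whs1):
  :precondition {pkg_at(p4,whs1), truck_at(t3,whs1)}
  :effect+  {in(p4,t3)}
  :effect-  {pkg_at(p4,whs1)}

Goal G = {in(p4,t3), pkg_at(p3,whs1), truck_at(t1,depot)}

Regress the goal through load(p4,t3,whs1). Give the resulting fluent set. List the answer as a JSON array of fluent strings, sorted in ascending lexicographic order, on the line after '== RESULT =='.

Regress:
  G ∩ del = {}  (empty — regression defined)
  G \ add = {in(p4,t3), pkg_at(p3,whs1), truck_at(t1,depot)} \ {in(p4,t3)} = {pkg_at(p3,whs1), truck_at(t1,depot)}
  ∪ pre   = {pkg_at(p3,whs1), truck_at(t1,depot)} ∪ {pkg_at(p4,whs1), truck_at(t3,whs1)}
          = {pkg_at(p3,whs1), pkg_at(p4,whs1), truck_at(t1,depot), truck_at(t3,whs1)}

== RESULT ==
["pkg_at(p3,whs1)", "pkg_at(p4,whs1)", "truck_at(t1,depot)", "truck_at(t3,whs1)"]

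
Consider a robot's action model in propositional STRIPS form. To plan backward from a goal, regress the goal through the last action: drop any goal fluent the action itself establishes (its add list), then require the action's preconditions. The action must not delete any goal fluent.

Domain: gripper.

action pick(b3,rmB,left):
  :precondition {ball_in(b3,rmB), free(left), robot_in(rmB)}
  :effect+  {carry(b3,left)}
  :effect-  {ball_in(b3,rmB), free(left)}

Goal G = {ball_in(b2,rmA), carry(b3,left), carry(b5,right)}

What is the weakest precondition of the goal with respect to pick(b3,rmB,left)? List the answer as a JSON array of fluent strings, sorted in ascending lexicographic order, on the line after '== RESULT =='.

Compute (G \ add) ∪ pre:
  G ∩ del = {}  (empty — regression defined)
  G \ add = {ball_in(b2,rmA), carry(b3,left), carry(b5,right)} \ {carry(b3,left)} = {ball_in(b2,rmA), carry(b5,right)}
  ∪ pre   = {ball_in(b2,rmA), carry(b5,right)} ∪ {ball_in(b3,rmB), free(left), robot_in(rmB)}
          = {ball_in(b2,rmA), ball_in(b3,rmB), carry(b5,right), free(left), robot_in(rmB)}

== RESULT ==
["ball_in(b2,rmA)", "ball_in(b3,rmB)", "carry(b5,right)", "free(left)", "robot_in(rmB)"]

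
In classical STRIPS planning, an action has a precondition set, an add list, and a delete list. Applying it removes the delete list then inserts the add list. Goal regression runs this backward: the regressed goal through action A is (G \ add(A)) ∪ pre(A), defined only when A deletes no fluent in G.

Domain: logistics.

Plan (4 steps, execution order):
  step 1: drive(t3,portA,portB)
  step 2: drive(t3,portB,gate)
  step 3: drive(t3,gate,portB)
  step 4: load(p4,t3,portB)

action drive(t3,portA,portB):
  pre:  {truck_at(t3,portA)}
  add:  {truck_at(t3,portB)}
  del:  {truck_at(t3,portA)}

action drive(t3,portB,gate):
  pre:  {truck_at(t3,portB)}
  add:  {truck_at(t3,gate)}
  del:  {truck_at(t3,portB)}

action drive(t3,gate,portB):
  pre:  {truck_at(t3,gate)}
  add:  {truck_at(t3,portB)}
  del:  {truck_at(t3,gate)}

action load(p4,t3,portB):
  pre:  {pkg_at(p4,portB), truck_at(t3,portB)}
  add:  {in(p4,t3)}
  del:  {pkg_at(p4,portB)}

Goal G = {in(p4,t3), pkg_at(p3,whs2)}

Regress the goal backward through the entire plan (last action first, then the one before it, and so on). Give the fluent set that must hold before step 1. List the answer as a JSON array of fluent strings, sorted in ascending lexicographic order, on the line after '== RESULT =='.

Regress step by step:
  through step 4 (load(p4,t3,portB)): drop {in(p4,t3)}, keep {pkg_at(p3,whs2)}, require {pkg_at(p4,portB), truck_at(t3,portB)}
    → {pkg_at(p3,whs2), pkg_at(p4,portB), truck_at(t3,portB)}
  through step 3 (drive(t3,gate,portB)): drop {truck_at(t3,portB)}, keep {pkg_at(p3,whs2), pkg_at(p4,portB)}, require {truck_at(t3,gate)}
    → {pkg_at(p3,whs2), pkg_at(p4,portB), truck_at(t3,gate)}
  through step 2 (drive(t3,portB,gate)): drop {truck_at(t3,gate)}, keep {pkg_at(p3,whs2), pkg_at(p4,portB)}, require {truck_at(t3,portB)}
    → {pkg_at(p3,whs2), pkg_at(p4,portB), truck_at(t3,portB)}
  through step 1 (drive(t3,portA,portB)): drop {truck_at(t3,portB)}, keep {pkg_at(p3,whs2), pkg_at(p4,portB)}, require {truck_at(t3,portA)}
    → {pkg_at(p3,whs2), pkg_at(p4,portB), truck_at(t3,portA)}

== RESULT ==
["pkg_at(p3,whs2)", "pkg_at(p4,portB)", "truck_at(t3,portA)"]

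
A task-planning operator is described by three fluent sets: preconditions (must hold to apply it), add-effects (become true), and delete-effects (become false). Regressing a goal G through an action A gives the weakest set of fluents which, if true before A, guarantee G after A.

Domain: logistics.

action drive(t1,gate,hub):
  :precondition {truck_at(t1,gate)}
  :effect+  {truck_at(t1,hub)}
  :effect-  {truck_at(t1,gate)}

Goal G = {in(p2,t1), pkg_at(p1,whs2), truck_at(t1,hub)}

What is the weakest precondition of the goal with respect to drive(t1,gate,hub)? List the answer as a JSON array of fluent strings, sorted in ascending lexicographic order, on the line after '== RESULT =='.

Regress:
  G ∩ del = {}  (empty — regression defined)
  G \ add = {in(p2,t1), pkg_at(p1,whs2), truck_at(t1,hub)} \ {truck_at(t1,hub)} = {in(p2,t1), pkg_at(p1,whs2)}
  ∪ pre   = {in(p2,t1), pkg_at(p1,whs2)} ∪ {truck_at(t1,gate)}
          = {in(p2,t1), pkg_at(p1,whs2), truck_at(t1,gate)}

== RESULT ==
["in(p2,t1)", "pkg_at(p1,whs2)", "truck_at(t1,gate)"]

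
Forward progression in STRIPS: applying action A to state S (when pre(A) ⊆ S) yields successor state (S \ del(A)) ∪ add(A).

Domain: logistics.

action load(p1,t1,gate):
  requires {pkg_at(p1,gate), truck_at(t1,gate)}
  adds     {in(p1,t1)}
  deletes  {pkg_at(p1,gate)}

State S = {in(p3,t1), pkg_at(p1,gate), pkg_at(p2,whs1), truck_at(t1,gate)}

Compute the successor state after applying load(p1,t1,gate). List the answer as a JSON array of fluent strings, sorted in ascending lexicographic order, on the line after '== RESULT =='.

Progress:
  pre ⊆ S: {pkg_at(p1,gate), truck_at(t1,gate)} ⊆ S  — applicable
  S \ del = {in(p3,t1), pkg_at(p2,whs1), truck_at(t1,gate)}
  ∪ add   = {in(p1,t1), in(p3,t1), pkg_at(p2,whs1), truck_at(t1,gate)}

== RESULT ==
["in(p1,t1)", "in(p3,t1)", "pkg_at(p2,whs1)", "truck_at(t1,gate)"]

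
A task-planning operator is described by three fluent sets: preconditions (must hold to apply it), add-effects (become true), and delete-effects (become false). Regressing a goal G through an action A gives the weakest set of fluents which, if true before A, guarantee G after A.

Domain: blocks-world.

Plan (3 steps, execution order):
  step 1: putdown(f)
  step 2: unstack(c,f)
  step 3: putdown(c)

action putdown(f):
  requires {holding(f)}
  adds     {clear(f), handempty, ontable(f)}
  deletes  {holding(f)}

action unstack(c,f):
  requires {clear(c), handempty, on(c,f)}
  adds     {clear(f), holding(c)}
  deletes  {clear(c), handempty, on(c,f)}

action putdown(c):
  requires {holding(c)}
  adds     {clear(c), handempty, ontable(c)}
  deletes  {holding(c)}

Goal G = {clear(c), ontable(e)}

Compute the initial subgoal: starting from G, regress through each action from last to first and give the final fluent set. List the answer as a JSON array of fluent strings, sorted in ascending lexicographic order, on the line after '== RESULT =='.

Regress step by step:
  through step 3 (putdown(c)): drop {clear(c)}, keep {ontable(e)}, require {holding(c)}
    → {holding(c), ontable(e)}
  through step 2 (unstack(c,f)): drop {holding(c)}, keep {ontable(e)}, require {clear(c), handempty, on(c,f)}
    → {clear(c), handempty, on(c,f), ontable(e)}
  through step 1 (putdown(f)): drop {handempty}, keep {clear(c), on(c,f), ontable(e)}, require {holding(f)}
    → {clear(c), holding(f), on(c,f), ontable(e)}

== RESULT ==
["clear(c)", "holding(f)", "on(c,f)", "ontable(e)"]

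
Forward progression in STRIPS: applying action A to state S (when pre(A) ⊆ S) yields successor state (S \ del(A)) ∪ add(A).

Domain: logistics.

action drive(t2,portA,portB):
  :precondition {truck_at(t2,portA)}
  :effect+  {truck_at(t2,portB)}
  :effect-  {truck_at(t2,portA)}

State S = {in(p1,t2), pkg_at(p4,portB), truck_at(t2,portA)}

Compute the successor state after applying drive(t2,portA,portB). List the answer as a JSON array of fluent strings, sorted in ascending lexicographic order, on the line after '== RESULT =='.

Progress:
  pre ⊆ S: {truck_at(t2,portA)} ⊆ S  — applicable
  S \ del = {in(p1,t2), pkg_at(p4,portB)}
  ∪ add   = {in(p1,t2), pkg_at(p4,portB), truck_at(t2,portB)}

== RESULT ==
["in(p1,t2)", "pkg_at(p4,portB)", "truck_at(t2,portB)"]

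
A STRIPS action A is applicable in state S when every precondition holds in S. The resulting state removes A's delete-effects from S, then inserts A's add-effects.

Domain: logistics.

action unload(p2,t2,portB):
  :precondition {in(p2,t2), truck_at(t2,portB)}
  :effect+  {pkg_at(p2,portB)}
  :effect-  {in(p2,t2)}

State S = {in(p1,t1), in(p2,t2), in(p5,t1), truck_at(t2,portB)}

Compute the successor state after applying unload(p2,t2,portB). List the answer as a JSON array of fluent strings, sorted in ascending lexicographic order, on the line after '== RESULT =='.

Compute (S \ del) ∪ add:
  pre ⊆ S: {in(p2,t2), truck_at(t2,portB)} ⊆ S  — applicable
  S \ del = {in(p1,t1), in(p5,t1), truck_at(t2,portB)}
  ∪ add   = {in(p1,t1), in(p5,t1), pkg_at(p2,portB), truck_at(t2,portB)}

== RESULT ==
["in(p1,t1)", "in(p5,t1)", "pkg_at(p2,portB)", "truck_at(t2,portB)"]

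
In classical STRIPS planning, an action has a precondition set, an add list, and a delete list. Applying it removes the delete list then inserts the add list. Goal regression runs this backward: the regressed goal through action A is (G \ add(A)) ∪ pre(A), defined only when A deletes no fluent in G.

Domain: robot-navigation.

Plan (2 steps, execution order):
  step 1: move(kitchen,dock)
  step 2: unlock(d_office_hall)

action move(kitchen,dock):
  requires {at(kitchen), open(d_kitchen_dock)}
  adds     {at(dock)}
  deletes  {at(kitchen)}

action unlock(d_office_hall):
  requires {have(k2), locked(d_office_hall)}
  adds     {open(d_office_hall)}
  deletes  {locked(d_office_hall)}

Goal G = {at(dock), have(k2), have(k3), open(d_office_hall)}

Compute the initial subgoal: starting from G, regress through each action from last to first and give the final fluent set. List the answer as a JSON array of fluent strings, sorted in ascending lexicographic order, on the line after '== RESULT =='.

Regress step by step:
  through step 2 (unlock(d_office_hall)): drop {open(d_office_hall)}, keep {at(dock), have(k2), have(k3)}, require {have(k2), locked(d_office_hall)}
    → {at(dock), have(k2), have(k3), locked(d_office_hall)}
  through step 1 (move(kitchen,dock)): drop {at(dock)}, keep {have(k2), have(k3), locked(d_office_hall)}, require {at(kitchen), open(d_kitchen_dock)}
    → {at(kitchen), have(k2), have(k3), locked(d_office_hall), open(d_kitchen_dock)}

== RESULT ==
["at(kitchen)", "have(k2)", "have(k3)", "locked(d_office_hall)", "open(d_kitchen_dock)"]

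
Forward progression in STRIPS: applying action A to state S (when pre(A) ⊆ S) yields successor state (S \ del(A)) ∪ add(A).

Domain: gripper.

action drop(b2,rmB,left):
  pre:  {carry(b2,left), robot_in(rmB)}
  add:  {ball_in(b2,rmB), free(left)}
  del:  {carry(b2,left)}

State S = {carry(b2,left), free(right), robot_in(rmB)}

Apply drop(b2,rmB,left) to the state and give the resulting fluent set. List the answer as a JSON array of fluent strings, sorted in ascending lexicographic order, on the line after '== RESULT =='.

Compute (S \ del) ∪ add:
  pre ⊆ S: {carry(b2,left), robot_in(rmB)} ⊆ S  — applicable
  S \ del = {free(right), robot_in(rmB)}
  ∪ add   = {ball_in(b2,rmB), free(left), free(right), robot_in(rmB)}

== RESULT ==
["ball_in(b2,rmB)", "free(left)", "free(right)", "robot_in(rmB)"]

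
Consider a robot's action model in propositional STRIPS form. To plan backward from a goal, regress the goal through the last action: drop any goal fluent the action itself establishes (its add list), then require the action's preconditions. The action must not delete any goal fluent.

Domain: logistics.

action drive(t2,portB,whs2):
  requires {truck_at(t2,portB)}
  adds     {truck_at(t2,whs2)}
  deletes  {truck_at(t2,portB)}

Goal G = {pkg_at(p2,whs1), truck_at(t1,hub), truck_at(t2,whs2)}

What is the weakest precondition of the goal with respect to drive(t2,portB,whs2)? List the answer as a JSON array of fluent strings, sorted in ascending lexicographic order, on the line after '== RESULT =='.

Compute (G \ add) ∪ pre:
  G ∩ del = {}  (empty — regression defined)
  G \ add = {pkg_at(p2,whs1), truck_at(t1,hub), truck_at(t2,whs2)} \ {truck_at(t2,whs2)} = {pkg_at(p2,whs1), truck_at(t1,hub)}
  ∪ pre   = {pkg_at(p2,whs1), truck_at(t1,hub)} ∪ {truck_at(t2,portB)}
          = {pkg_at(p2,whs1), truck_at(t1,hub), truck_at(t2,portB)}

== RESULT ==
["pkg_at(p2,whs1)", "truck_at(t1,hub)", "truck_at(t2,portB)"]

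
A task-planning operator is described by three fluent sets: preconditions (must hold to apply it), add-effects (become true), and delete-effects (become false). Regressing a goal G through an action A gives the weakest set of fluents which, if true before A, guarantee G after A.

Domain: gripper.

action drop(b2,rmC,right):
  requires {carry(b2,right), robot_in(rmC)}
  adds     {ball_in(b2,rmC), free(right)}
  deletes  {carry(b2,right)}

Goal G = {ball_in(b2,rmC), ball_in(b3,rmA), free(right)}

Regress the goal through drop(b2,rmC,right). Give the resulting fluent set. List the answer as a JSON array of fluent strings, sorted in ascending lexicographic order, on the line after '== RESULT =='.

Compute (G \ add) ∪ pre:
  G ∩ del = {}  (empty — regression defined)
  G \ add = {ball_in(b2,rmC), ball_in(b3,rmA), free(right)} \ {ball_in(b2,rmC), free(right)} = {ball_in(b3,rmA)}
  ∪ pre   = {ball_in(b3,rmA)} ∪ {carry(b2,right), robot_in(rmC)}
          = {ball_in(b3,rmA), carry(b2,right), robot_in(rmC)}

== RESULT ==
["ball_in(b3,rmA)", "carry(b2,right)", "robot_in(rmC)"]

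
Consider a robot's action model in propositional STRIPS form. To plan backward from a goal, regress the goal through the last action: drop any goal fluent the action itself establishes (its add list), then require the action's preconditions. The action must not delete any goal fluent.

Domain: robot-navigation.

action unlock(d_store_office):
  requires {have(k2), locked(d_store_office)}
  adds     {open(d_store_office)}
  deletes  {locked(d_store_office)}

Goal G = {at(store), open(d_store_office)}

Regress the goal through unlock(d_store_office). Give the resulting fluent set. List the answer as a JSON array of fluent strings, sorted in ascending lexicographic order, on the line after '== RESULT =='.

Compute (G \ add) ∪ pre:
  G ∩ del = {}  (empty — regression defined)
  G \ add = {at(store), open(d_store_office)} \ {open(d_store_office)} = {at(store)}
  ∪ pre   = {at(store)} ∪ {have(k2), locked(d_store_office)}
          = {at(store), have(k2), locked(d_store_office)}

== RESULT ==
["at(store)", "have(k2)", "locked(d_store_office)"]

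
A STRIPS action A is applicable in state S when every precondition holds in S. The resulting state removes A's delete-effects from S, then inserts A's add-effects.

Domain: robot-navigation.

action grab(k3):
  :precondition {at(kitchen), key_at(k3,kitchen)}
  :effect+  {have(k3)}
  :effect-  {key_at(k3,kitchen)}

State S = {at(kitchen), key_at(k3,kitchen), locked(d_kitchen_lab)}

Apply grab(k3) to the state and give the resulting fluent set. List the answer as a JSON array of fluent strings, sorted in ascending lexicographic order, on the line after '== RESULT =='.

Progress:
  pre ⊆ S: {at(kitchen), key_at(k3,kitchen)} ⊆ S  — applicable
  S \ del = {at(kitchen), locked(d_kitchen_lab)}
  ∪ add   = {at(kitchen), have(k3), locked(d_kitchen_lab)}

== RESULT ==
["at(kitchen)", "have(k3)", "locked(d_kitchen_lab)"]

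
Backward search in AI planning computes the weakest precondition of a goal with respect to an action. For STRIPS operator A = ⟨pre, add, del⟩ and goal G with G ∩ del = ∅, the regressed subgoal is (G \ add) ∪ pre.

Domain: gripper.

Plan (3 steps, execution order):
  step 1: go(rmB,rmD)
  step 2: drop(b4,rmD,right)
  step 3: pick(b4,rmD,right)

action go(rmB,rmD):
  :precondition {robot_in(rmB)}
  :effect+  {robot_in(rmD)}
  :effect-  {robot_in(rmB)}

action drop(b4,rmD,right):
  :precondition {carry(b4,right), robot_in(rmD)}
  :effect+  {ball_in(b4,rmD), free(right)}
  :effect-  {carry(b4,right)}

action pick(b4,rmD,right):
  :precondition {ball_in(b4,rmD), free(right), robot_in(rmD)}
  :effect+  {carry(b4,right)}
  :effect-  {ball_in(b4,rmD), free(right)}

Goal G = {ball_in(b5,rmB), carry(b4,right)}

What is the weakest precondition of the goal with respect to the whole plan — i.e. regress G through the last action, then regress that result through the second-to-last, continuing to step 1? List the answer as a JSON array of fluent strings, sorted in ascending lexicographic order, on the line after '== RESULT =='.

Work backward from the goal:
  through step 3 (pick(b4,rmD,right)): drop {carry(b4,right)}, keep {ball_in(b5,rmB)}, require {ball_in(b4,rmD), free(right), robot_in(rmD)}
    → {ball_in(b4,rmD), ball_in(b5,rmB), free(right), robot_in(rmD)}
  through step 2 (drop(b4,rmD,right)): drop {ball_in(b4,rmD), free(right)}, keep {ball_in(b5,rmB), robot_in(rmD)}, require {carry(b4,right), robot_in(rmD)}
    → {ball_in(b5,rmB), carry(b4,right), robot_in(rmD)}
  through step 1 (go(rmB,rmD)): drop {robot_in(rmD)}, keep {ball_in(b5,rmB), carry(b4,right)}, require {robot_in(rmB)}
    → {ball_in(b5,rmB), carry(b4,right), robot_in(rmB)}

== RESULT ==
["ball_in(b5,rmB)", "carry(b4,right)", "robot_in(rmB)"]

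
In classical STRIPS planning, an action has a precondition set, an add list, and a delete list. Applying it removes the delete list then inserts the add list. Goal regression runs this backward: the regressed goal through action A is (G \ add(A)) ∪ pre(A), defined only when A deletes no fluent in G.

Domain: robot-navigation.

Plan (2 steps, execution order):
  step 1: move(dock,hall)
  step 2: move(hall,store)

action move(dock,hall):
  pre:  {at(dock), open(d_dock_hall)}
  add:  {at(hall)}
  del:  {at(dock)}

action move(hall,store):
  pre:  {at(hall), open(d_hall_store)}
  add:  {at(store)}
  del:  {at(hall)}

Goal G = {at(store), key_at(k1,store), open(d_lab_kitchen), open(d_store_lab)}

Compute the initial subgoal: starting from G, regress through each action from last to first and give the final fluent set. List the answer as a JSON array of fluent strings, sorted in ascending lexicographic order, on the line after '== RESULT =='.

Regress step by step:
  through step 2 (move(hall,store)): drop {at(store)}, keep {key_at(k1,store), open(d_lab_kitchen), open(d_store_lab)}, require {at(hall), open(d_hall_store)}
    → {at(hall), key_at(k1,store), open(d_hall_store), open(d_lab_kitchen), open(d_store_lab)}
  through step 1 (move(dock,hall)): drop {at(hall)}, keep {key_at(k1,store), open(d_hall_store), open(d_lab_kitchen), open(d_store_lab)}, require {at(dock), open(d_dock_hall)}
    → {at(dock), key_at(k1,store), open(d_dock_hall), open(d_hall_store), open(d_lab_kitchen), open(d_store_lab)}

== RESULT ==
["at(dock)", "key_at(k1,store)", "open(d_dock_hall)", "open(d_hall_store)", "open(d_lab_kitchen)", "open(d_store_lab)"]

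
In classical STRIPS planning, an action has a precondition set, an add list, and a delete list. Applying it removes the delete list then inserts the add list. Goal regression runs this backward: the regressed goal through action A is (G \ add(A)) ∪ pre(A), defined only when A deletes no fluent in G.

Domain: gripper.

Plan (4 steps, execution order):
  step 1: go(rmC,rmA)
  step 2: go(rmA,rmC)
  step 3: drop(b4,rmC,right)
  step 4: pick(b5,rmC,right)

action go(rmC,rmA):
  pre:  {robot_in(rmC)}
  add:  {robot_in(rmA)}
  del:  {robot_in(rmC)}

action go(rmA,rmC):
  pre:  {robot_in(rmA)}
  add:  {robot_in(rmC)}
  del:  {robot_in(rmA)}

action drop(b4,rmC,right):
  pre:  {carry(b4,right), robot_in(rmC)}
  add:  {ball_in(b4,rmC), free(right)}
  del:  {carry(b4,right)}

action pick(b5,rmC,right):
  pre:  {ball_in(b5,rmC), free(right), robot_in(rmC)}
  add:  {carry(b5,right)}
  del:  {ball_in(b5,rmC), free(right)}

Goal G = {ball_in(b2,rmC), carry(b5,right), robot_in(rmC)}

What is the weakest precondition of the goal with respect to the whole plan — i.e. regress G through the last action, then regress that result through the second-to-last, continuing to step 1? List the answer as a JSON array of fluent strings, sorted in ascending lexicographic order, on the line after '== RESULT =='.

Regress step by step:
  through step 4 (pick(b5,rmC,right)): drop {carry(b5,right)}, keep {ball_in(b2,rmC), robot_in(rmC)}, require {ball_in(b5,rmC), free(right), robot_in(rmC)}
    → {ball_in(b2,rmC), ball_in(b5,rmC), free(right), robot_in(rmC)}
  through step 3 (drop(b4,rmC,right)): drop {free(right)}, keep {ball_in(b2,rmC), ball_in(b5,rmC), robot_in(rmC)}, require {carry(b4,right), robot_in(rmC)}
    → {ball_in(b2,rmC), ball_in(b5,rmC), carry(b4,right), robot_in(rmC)}
  through step 2 (go(rmA,rmC)): drop {robot_in(rmC)}, keep {ball_in(b2,rmC), ball_in(b5,rmC), carry(b4,right)}, require {robot_in(rmA)}
    → {ball_in(b2,rmC), ball_in(b5,rmC), carry(b4,right), robot_in(rmA)}
  through step 1 (go(rmC,rmA)): drop {robot_in(rmA)}, keep {ball_in(b2,rmC), ball_in(b5,rmC), carry(b4,right)}, require {robot_in(rmC)}
    → {ball_in(b2,rmC), ball_in(b5,rmC), carry(b4,right), robot_in(rmC)}

== RESULT ==
["ball_in(b2,rmC)", "ball_in(b5,rmC)", "carry(b4,right)", "robot_in(rmC)"]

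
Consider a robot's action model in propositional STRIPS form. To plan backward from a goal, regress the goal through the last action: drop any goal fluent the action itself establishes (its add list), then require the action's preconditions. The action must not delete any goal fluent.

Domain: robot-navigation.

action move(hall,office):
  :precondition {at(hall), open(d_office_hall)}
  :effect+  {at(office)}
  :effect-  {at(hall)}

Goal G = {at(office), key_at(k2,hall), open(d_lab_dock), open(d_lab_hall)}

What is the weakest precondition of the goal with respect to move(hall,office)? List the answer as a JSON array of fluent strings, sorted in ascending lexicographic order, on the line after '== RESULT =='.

Regress:
  G ∩ del = {}  (empty — regression defined)
  G \ add = {at(office), key_at(k2,hall), open(d_lab_dock), open(d_lab_hall)} \ {at(office)} = {key_at(k2,hall), open(d_lab_dock), open(d_lab_hall)}
  ∪ pre   = {key_at(k2,hall), open(d_lab_dock), open(d_lab_hall)} ∪ {at(hall), open(d_office_hall)}
          = {at(hall), key_at(k2,hall), open(d_lab_dock), open(d_lab_hall), open(d_office_hall)}

== RESULT ==
["at(hall)", "key_at(k2,hall)", "open(d_lab_dock)", "open(d_lab_hall)", "open(d_office_hall)"]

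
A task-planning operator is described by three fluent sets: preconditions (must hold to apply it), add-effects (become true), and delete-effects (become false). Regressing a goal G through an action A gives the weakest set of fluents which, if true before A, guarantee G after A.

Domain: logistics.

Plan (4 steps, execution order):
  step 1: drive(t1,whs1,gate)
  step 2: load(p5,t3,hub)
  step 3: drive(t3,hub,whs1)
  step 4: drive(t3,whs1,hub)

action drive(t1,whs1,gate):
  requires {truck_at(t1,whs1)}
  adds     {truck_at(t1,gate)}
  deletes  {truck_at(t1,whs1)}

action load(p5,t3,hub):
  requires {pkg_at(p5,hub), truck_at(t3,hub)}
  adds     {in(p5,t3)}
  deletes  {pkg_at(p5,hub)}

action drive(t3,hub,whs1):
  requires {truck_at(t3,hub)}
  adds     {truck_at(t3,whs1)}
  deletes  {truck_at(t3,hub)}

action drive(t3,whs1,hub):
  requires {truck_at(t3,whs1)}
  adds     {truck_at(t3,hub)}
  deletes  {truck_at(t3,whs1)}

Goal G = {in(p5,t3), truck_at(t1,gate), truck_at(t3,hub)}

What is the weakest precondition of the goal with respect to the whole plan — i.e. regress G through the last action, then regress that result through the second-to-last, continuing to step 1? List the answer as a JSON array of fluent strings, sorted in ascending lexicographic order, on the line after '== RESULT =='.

Work backward from the goal:
  through step 4 (drive(t3,whs1,hub)): drop {truck_at(t3,hub)}, keep {in(p5,t3), truck_at(t1,gate)}, require {truck_at(t3,whs1)}
    → {in(p5,t3), truck_at(t1,gate), truck_at(t3,whs1)}
  through step 3 (drive(t3,hub,whs1)): drop {truck_at(t3,whs1)}, keep {in(p5,t3), truck_at(t1,gate)}, require {truck_at(t3,hub)}
    → {in(p5,t3), truck_at(t1,gate), truck_at(t3,hub)}
  through step 2 (load(p5,t3,hub)): drop {in(p5,t3)}, keep {truck_at(t1,gate), truck_at(t3,hub)}, require {pkg_at(p5,hub), truck_at(t3,hub)}
    → {pkg_at(p5,hub), truck_at(t1,gate), truck_at(t3,hub)}
  through step 1 (drive(t1,whs1,gate)): drop {truck_at(t1,gate)}, keep {pkg_at(p5,hub), truck_at(t3,hub)}, require {truck_at(t1,whs1)}
    → {pkg_at(p5,hub), truck_at(t1,whs1), truck_at(t3,hub)}

== RESULT ==
["pkg_at(p5,hub)", "truck_at(t1,whs1)", "truck_at(t3,hub)"]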